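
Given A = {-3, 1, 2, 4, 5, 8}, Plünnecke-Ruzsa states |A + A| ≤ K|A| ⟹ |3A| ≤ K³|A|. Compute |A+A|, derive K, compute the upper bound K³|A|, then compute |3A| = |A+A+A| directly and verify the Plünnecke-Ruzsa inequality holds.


|A| = 6.
Step 1: Compute A + A by enumerating all 36 pairs.
A + A = {-6, -2, -1, 1, 2, 3, 4, 5, 6, 7, 8, 9, 10, 12, 13, 16}, so |A + A| = 16.
Step 2: Doubling constant K = |A + A|/|A| = 16/6 = 16/6 ≈ 2.6667.
Step 3: Plünnecke-Ruzsa gives |3A| ≤ K³·|A| = (2.6667)³ · 6 ≈ 113.7778.
Step 4: Compute 3A = A + A + A directly by enumerating all triples (a,b,c) ∈ A³; |3A| = 27.
Step 5: Check 27 ≤ 113.7778? Yes ✓.

K = 16/6, Plünnecke-Ruzsa bound K³|A| ≈ 113.7778, |3A| = 27, inequality holds.


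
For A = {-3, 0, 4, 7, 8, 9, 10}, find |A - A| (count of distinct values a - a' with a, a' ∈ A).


A - A = {a - a' : a, a' ∈ A}; |A| = 7.
Bounds: 2|A|-1 ≤ |A - A| ≤ |A|² - |A| + 1, i.e. 13 ≤ |A - A| ≤ 43.
Note: 0 ∈ A - A always (from a - a). The set is symmetric: if d ∈ A - A then -d ∈ A - A.
Enumerate nonzero differences d = a - a' with a > a' (then include -d):
Positive differences: {1, 2, 3, 4, 5, 6, 7, 8, 9, 10, 11, 12, 13}
Full difference set: {0} ∪ (positive diffs) ∪ (negative diffs).
|A - A| = 1 + 2·13 = 27 (matches direct enumeration: 27).

|A - A| = 27


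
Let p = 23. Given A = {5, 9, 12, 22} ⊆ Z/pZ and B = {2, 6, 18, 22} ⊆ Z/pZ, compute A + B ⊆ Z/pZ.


Work in Z/23Z: reduce every sum a + b modulo 23.
Enumerate all 16 pairs:
a = 5: 5+2=7, 5+6=11, 5+18=0, 5+22=4
a = 9: 9+2=11, 9+6=15, 9+18=4, 9+22=8
a = 12: 12+2=14, 12+6=18, 12+18=7, 12+22=11
a = 22: 22+2=1, 22+6=5, 22+18=17, 22+22=21
Distinct residues collected: {0, 1, 4, 5, 7, 8, 11, 14, 15, 17, 18, 21}
|A + B| = 12 (out of 23 total residues).

A + B = {0, 1, 4, 5, 7, 8, 11, 14, 15, 17, 18, 21}


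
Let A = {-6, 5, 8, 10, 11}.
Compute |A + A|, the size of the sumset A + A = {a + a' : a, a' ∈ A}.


A + A = {a + a' : a, a' ∈ A}; |A| = 5.
General bounds: 2|A| - 1 ≤ |A + A| ≤ |A|(|A|+1)/2, i.e. 9 ≤ |A + A| ≤ 15.
Lower bound 2|A|-1 is attained iff A is an arithmetic progression.
Enumerate sums a + a' for a ≤ a' (symmetric, so this suffices):
a = -6: -6+-6=-12, -6+5=-1, -6+8=2, -6+10=4, -6+11=5
a = 5: 5+5=10, 5+8=13, 5+10=15, 5+11=16
a = 8: 8+8=16, 8+10=18, 8+11=19
a = 10: 10+10=20, 10+11=21
a = 11: 11+11=22
Distinct sums: {-12, -1, 2, 4, 5, 10, 13, 15, 16, 18, 19, 20, 21, 22}
|A + A| = 14

|A + A| = 14


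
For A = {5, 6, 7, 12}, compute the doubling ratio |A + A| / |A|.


|A| = 4.
Compute A + A by enumerating all 16 pairs.
A + A = {10, 11, 12, 13, 14, 17, 18, 19, 24}, so |A + A| = 9.
K = |A + A| / |A| = 9/4 (already in lowest terms) ≈ 2.2500.
Reference: AP of size 4 gives K = 7/4 ≈ 1.7500; a fully generic set of size 4 gives K ≈ 2.5000.

|A| = 4, |A + A| = 9, K = 9/4.


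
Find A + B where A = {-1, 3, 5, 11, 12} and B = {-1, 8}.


A + B = {a + b : a ∈ A, b ∈ B}.
Enumerate all |A|·|B| = 5·2 = 10 pairs (a, b) and collect distinct sums.
a = -1: -1+-1=-2, -1+8=7
a = 3: 3+-1=2, 3+8=11
a = 5: 5+-1=4, 5+8=13
a = 11: 11+-1=10, 11+8=19
a = 12: 12+-1=11, 12+8=20
Collecting distinct sums: A + B = {-2, 2, 4, 7, 10, 11, 13, 19, 20}
|A + B| = 9

A + B = {-2, 2, 4, 7, 10, 11, 13, 19, 20}


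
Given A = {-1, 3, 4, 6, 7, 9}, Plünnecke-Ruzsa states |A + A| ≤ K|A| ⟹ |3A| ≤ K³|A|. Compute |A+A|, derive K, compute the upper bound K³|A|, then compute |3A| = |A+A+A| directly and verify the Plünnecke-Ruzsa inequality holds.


|A| = 6.
Step 1: Compute A + A by enumerating all 36 pairs.
A + A = {-2, 2, 3, 5, 6, 7, 8, 9, 10, 11, 12, 13, 14, 15, 16, 18}, so |A + A| = 16.
Step 2: Doubling constant K = |A + A|/|A| = 16/6 = 16/6 ≈ 2.6667.
Step 3: Plünnecke-Ruzsa gives |3A| ≤ K³·|A| = (2.6667)³ · 6 ≈ 113.7778.
Step 4: Compute 3A = A + A + A directly by enumerating all triples (a,b,c) ∈ A³; |3A| = 26.
Step 5: Check 26 ≤ 113.7778? Yes ✓.

K = 16/6, Plünnecke-Ruzsa bound K³|A| ≈ 113.7778, |3A| = 26, inequality holds.


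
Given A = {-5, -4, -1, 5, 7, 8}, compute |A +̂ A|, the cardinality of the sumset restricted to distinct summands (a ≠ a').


Restricted sumset: A +̂ A = {a + a' : a ∈ A, a' ∈ A, a ≠ a'}.
Equivalently, take A + A and drop any sum 2a that is achievable ONLY as a + a for a ∈ A (i.e. sums representable only with equal summands).
Enumerate pairs (a, a') with a < a' (symmetric, so each unordered pair gives one sum; this covers all a ≠ a'):
  -5 + -4 = -9
  -5 + -1 = -6
  -5 + 5 = 0
  -5 + 7 = 2
  -5 + 8 = 3
  -4 + -1 = -5
  -4 + 5 = 1
  -4 + 7 = 3
  -4 + 8 = 4
  -1 + 5 = 4
  -1 + 7 = 6
  -1 + 8 = 7
  5 + 7 = 12
  5 + 8 = 13
  7 + 8 = 15
Collected distinct sums: {-9, -6, -5, 0, 1, 2, 3, 4, 6, 7, 12, 13, 15}
|A +̂ A| = 13
(Reference bound: |A +̂ A| ≥ 2|A| - 3 for |A| ≥ 2, with |A| = 6 giving ≥ 9.)

|A +̂ A| = 13


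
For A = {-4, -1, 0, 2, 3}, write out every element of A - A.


A - A = {a - a' : a, a' ∈ A}.
Compute a - a' for each ordered pair (a, a'):
a = -4: -4--4=0, -4--1=-3, -4-0=-4, -4-2=-6, -4-3=-7
a = -1: -1--4=3, -1--1=0, -1-0=-1, -1-2=-3, -1-3=-4
a = 0: 0--4=4, 0--1=1, 0-0=0, 0-2=-2, 0-3=-3
a = 2: 2--4=6, 2--1=3, 2-0=2, 2-2=0, 2-3=-1
a = 3: 3--4=7, 3--1=4, 3-0=3, 3-2=1, 3-3=0
Collecting distinct values (and noting 0 appears from a-a):
A - A = {-7, -6, -4, -3, -2, -1, 0, 1, 2, 3, 4, 6, 7}
|A - A| = 13

A - A = {-7, -6, -4, -3, -2, -1, 0, 1, 2, 3, 4, 6, 7}


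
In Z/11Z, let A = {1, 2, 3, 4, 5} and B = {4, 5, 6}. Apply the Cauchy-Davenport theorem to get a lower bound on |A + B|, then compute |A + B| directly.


Cauchy-Davenport: |A + B| ≥ min(p, |A| + |B| - 1) for A, B nonempty in Z/pZ.
|A| = 5, |B| = 3, p = 11.
CD lower bound = min(11, 5 + 3 - 1) = min(11, 7) = 7.
Compute A + B mod 11 directly:
a = 1: 1+4=5, 1+5=6, 1+6=7
a = 2: 2+4=6, 2+5=7, 2+6=8
a = 3: 3+4=7, 3+5=8, 3+6=9
a = 4: 4+4=8, 4+5=9, 4+6=10
a = 5: 5+4=9, 5+5=10, 5+6=0
A + B = {0, 5, 6, 7, 8, 9, 10}, so |A + B| = 7.
Verify: 7 ≥ 7? Yes ✓.

CD lower bound = 7, actual |A + B| = 7.


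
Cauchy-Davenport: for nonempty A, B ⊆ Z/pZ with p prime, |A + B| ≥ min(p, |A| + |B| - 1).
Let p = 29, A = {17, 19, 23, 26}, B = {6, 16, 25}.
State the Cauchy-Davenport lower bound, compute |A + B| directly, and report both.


Cauchy-Davenport: |A + B| ≥ min(p, |A| + |B| - 1) for A, B nonempty in Z/pZ.
|A| = 4, |B| = 3, p = 29.
CD lower bound = min(29, 4 + 3 - 1) = min(29, 6) = 6.
Compute A + B mod 29 directly:
a = 17: 17+6=23, 17+16=4, 17+25=13
a = 19: 19+6=25, 19+16=6, 19+25=15
a = 23: 23+6=0, 23+16=10, 23+25=19
a = 26: 26+6=3, 26+16=13, 26+25=22
A + B = {0, 3, 4, 6, 10, 13, 15, 19, 22, 23, 25}, so |A + B| = 11.
Verify: 11 ≥ 6? Yes ✓.

CD lower bound = 6, actual |A + B| = 11.


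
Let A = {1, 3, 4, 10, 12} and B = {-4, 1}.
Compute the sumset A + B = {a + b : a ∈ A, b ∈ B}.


A + B = {a + b : a ∈ A, b ∈ B}.
Enumerate all |A|·|B| = 5·2 = 10 pairs (a, b) and collect distinct sums.
a = 1: 1+-4=-3, 1+1=2
a = 3: 3+-4=-1, 3+1=4
a = 4: 4+-4=0, 4+1=5
a = 10: 10+-4=6, 10+1=11
a = 12: 12+-4=8, 12+1=13
Collecting distinct sums: A + B = {-3, -1, 0, 2, 4, 5, 6, 8, 11, 13}
|A + B| = 10

A + B = {-3, -1, 0, 2, 4, 5, 6, 8, 11, 13}


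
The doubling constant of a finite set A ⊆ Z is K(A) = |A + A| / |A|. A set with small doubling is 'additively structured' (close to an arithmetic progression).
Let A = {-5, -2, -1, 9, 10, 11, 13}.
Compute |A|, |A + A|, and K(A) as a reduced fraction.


|A| = 7.
Compute A + A by enumerating all 49 pairs.
A + A = {-10, -7, -6, -4, -3, -2, 4, 5, 6, 7, 8, 9, 10, 11, 12, 18, 19, 20, 21, 22, 23, 24, 26}, so |A + A| = 23.
K = |A + A| / |A| = 23/7 (already in lowest terms) ≈ 3.2857.
Reference: AP of size 7 gives K = 13/7 ≈ 1.8571; a fully generic set of size 7 gives K ≈ 4.0000.

|A| = 7, |A + A| = 23, K = 23/7.


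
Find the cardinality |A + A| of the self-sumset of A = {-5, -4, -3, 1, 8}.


A + A = {a + a' : a, a' ∈ A}; |A| = 5.
General bounds: 2|A| - 1 ≤ |A + A| ≤ |A|(|A|+1)/2, i.e. 9 ≤ |A + A| ≤ 15.
Lower bound 2|A|-1 is attained iff A is an arithmetic progression.
Enumerate sums a + a' for a ≤ a' (symmetric, so this suffices):
a = -5: -5+-5=-10, -5+-4=-9, -5+-3=-8, -5+1=-4, -5+8=3
a = -4: -4+-4=-8, -4+-3=-7, -4+1=-3, -4+8=4
a = -3: -3+-3=-6, -3+1=-2, -3+8=5
a = 1: 1+1=2, 1+8=9
a = 8: 8+8=16
Distinct sums: {-10, -9, -8, -7, -6, -4, -3, -2, 2, 3, 4, 5, 9, 16}
|A + A| = 14

|A + A| = 14


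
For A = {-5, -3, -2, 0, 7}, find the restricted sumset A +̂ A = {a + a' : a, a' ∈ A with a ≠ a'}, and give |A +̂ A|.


Restricted sumset: A +̂ A = {a + a' : a ∈ A, a' ∈ A, a ≠ a'}.
Equivalently, take A + A and drop any sum 2a that is achievable ONLY as a + a for a ∈ A (i.e. sums representable only with equal summands).
Enumerate pairs (a, a') with a < a' (symmetric, so each unordered pair gives one sum; this covers all a ≠ a'):
  -5 + -3 = -8
  -5 + -2 = -7
  -5 + 0 = -5
  -5 + 7 = 2
  -3 + -2 = -5
  -3 + 0 = -3
  -3 + 7 = 4
  -2 + 0 = -2
  -2 + 7 = 5
  0 + 7 = 7
Collected distinct sums: {-8, -7, -5, -3, -2, 2, 4, 5, 7}
|A +̂ A| = 9
(Reference bound: |A +̂ A| ≥ 2|A| - 3 for |A| ≥ 2, with |A| = 5 giving ≥ 7.)

|A +̂ A| = 9


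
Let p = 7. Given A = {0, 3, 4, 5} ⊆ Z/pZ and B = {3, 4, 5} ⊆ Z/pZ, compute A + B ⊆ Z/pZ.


Work in Z/7Z: reduce every sum a + b modulo 7.
Enumerate all 12 pairs:
a = 0: 0+3=3, 0+4=4, 0+5=5
a = 3: 3+3=6, 3+4=0, 3+5=1
a = 4: 4+3=0, 4+4=1, 4+5=2
a = 5: 5+3=1, 5+4=2, 5+5=3
Distinct residues collected: {0, 1, 2, 3, 4, 5, 6}
|A + B| = 7 (out of 7 total residues).

A + B = {0, 1, 2, 3, 4, 5, 6}


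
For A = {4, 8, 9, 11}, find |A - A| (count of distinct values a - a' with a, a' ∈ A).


A - A = {a - a' : a, a' ∈ A}; |A| = 4.
Bounds: 2|A|-1 ≤ |A - A| ≤ |A|² - |A| + 1, i.e. 7 ≤ |A - A| ≤ 13.
Note: 0 ∈ A - A always (from a - a). The set is symmetric: if d ∈ A - A then -d ∈ A - A.
Enumerate nonzero differences d = a - a' with a > a' (then include -d):
Positive differences: {1, 2, 3, 4, 5, 7}
Full difference set: {0} ∪ (positive diffs) ∪ (negative diffs).
|A - A| = 1 + 2·6 = 13 (matches direct enumeration: 13).

|A - A| = 13


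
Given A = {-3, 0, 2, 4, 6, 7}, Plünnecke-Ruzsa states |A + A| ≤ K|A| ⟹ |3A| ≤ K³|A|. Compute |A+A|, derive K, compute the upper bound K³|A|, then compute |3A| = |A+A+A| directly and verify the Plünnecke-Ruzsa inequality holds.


|A| = 6.
Step 1: Compute A + A by enumerating all 36 pairs.
A + A = {-6, -3, -1, 0, 1, 2, 3, 4, 6, 7, 8, 9, 10, 11, 12, 13, 14}, so |A + A| = 17.
Step 2: Doubling constant K = |A + A|/|A| = 17/6 = 17/6 ≈ 2.8333.
Step 3: Plünnecke-Ruzsa gives |3A| ≤ K³·|A| = (2.8333)³ · 6 ≈ 136.4722.
Step 4: Compute 3A = A + A + A directly by enumerating all triples (a,b,c) ∈ A³; |3A| = 28.
Step 5: Check 28 ≤ 136.4722? Yes ✓.

K = 17/6, Plünnecke-Ruzsa bound K³|A| ≈ 136.4722, |3A| = 28, inequality holds.


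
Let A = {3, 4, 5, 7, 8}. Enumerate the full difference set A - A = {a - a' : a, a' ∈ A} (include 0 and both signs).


A - A = {a - a' : a, a' ∈ A}.
Compute a - a' for each ordered pair (a, a'):
a = 3: 3-3=0, 3-4=-1, 3-5=-2, 3-7=-4, 3-8=-5
a = 4: 4-3=1, 4-4=0, 4-5=-1, 4-7=-3, 4-8=-4
a = 5: 5-3=2, 5-4=1, 5-5=0, 5-7=-2, 5-8=-3
a = 7: 7-3=4, 7-4=3, 7-5=2, 7-7=0, 7-8=-1
a = 8: 8-3=5, 8-4=4, 8-5=3, 8-7=1, 8-8=0
Collecting distinct values (and noting 0 appears from a-a):
A - A = {-5, -4, -3, -2, -1, 0, 1, 2, 3, 4, 5}
|A - A| = 11

A - A = {-5, -4, -3, -2, -1, 0, 1, 2, 3, 4, 5}


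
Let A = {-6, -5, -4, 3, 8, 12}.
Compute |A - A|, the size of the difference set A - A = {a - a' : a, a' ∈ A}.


A - A = {a - a' : a, a' ∈ A}; |A| = 6.
Bounds: 2|A|-1 ≤ |A - A| ≤ |A|² - |A| + 1, i.e. 11 ≤ |A - A| ≤ 31.
Note: 0 ∈ A - A always (from a - a). The set is symmetric: if d ∈ A - A then -d ∈ A - A.
Enumerate nonzero differences d = a - a' with a > a' (then include -d):
Positive differences: {1, 2, 4, 5, 7, 8, 9, 12, 13, 14, 16, 17, 18}
Full difference set: {0} ∪ (positive diffs) ∪ (negative diffs).
|A - A| = 1 + 2·13 = 27 (matches direct enumeration: 27).

|A - A| = 27


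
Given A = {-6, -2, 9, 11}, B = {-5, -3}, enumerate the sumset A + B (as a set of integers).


A + B = {a + b : a ∈ A, b ∈ B}.
Enumerate all |A|·|B| = 4·2 = 8 pairs (a, b) and collect distinct sums.
a = -6: -6+-5=-11, -6+-3=-9
a = -2: -2+-5=-7, -2+-3=-5
a = 9: 9+-5=4, 9+-3=6
a = 11: 11+-5=6, 11+-3=8
Collecting distinct sums: A + B = {-11, -9, -7, -5, 4, 6, 8}
|A + B| = 7

A + B = {-11, -9, -7, -5, 4, 6, 8}


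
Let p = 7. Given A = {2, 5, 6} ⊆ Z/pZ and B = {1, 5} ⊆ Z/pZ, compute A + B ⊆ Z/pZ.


Work in Z/7Z: reduce every sum a + b modulo 7.
Enumerate all 6 pairs:
a = 2: 2+1=3, 2+5=0
a = 5: 5+1=6, 5+5=3
a = 6: 6+1=0, 6+5=4
Distinct residues collected: {0, 3, 4, 6}
|A + B| = 4 (out of 7 total residues).

A + B = {0, 3, 4, 6}


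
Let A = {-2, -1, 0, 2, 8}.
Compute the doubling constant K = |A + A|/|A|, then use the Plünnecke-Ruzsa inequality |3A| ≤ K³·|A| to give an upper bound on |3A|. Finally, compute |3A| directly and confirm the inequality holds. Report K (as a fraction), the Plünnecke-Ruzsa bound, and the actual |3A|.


|A| = 5.
Step 1: Compute A + A by enumerating all 25 pairs.
A + A = {-4, -3, -2, -1, 0, 1, 2, 4, 6, 7, 8, 10, 16}, so |A + A| = 13.
Step 2: Doubling constant K = |A + A|/|A| = 13/5 = 13/5 ≈ 2.6000.
Step 3: Plünnecke-Ruzsa gives |3A| ≤ K³·|A| = (2.6000)³ · 5 ≈ 87.8800.
Step 4: Compute 3A = A + A + A directly by enumerating all triples (a,b,c) ∈ A³; |3A| = 23.
Step 5: Check 23 ≤ 87.8800? Yes ✓.

K = 13/5, Plünnecke-Ruzsa bound K³|A| ≈ 87.8800, |3A| = 23, inequality holds.


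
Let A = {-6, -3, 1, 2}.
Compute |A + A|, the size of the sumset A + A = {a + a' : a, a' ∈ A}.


A + A = {a + a' : a, a' ∈ A}; |A| = 4.
General bounds: 2|A| - 1 ≤ |A + A| ≤ |A|(|A|+1)/2, i.e. 7 ≤ |A + A| ≤ 10.
Lower bound 2|A|-1 is attained iff A is an arithmetic progression.
Enumerate sums a + a' for a ≤ a' (symmetric, so this suffices):
a = -6: -6+-6=-12, -6+-3=-9, -6+1=-5, -6+2=-4
a = -3: -3+-3=-6, -3+1=-2, -3+2=-1
a = 1: 1+1=2, 1+2=3
a = 2: 2+2=4
Distinct sums: {-12, -9, -6, -5, -4, -2, -1, 2, 3, 4}
|A + A| = 10

|A + A| = 10


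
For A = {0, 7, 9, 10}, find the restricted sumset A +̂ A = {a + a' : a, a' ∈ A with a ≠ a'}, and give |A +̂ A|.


Restricted sumset: A +̂ A = {a + a' : a ∈ A, a' ∈ A, a ≠ a'}.
Equivalently, take A + A and drop any sum 2a that is achievable ONLY as a + a for a ∈ A (i.e. sums representable only with equal summands).
Enumerate pairs (a, a') with a < a' (symmetric, so each unordered pair gives one sum; this covers all a ≠ a'):
  0 + 7 = 7
  0 + 9 = 9
  0 + 10 = 10
  7 + 9 = 16
  7 + 10 = 17
  9 + 10 = 19
Collected distinct sums: {7, 9, 10, 16, 17, 19}
|A +̂ A| = 6
(Reference bound: |A +̂ A| ≥ 2|A| - 3 for |A| ≥ 2, with |A| = 4 giving ≥ 5.)

|A +̂ A| = 6


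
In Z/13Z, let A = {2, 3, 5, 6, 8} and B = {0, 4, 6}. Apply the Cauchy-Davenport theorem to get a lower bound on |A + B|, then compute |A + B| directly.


Cauchy-Davenport: |A + B| ≥ min(p, |A| + |B| - 1) for A, B nonempty in Z/pZ.
|A| = 5, |B| = 3, p = 13.
CD lower bound = min(13, 5 + 3 - 1) = min(13, 7) = 7.
Compute A + B mod 13 directly:
a = 2: 2+0=2, 2+4=6, 2+6=8
a = 3: 3+0=3, 3+4=7, 3+6=9
a = 5: 5+0=5, 5+4=9, 5+6=11
a = 6: 6+0=6, 6+4=10, 6+6=12
a = 8: 8+0=8, 8+4=12, 8+6=1
A + B = {1, 2, 3, 5, 6, 7, 8, 9, 10, 11, 12}, so |A + B| = 11.
Verify: 11 ≥ 7? Yes ✓.

CD lower bound = 7, actual |A + B| = 11.


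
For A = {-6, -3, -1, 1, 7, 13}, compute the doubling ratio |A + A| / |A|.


|A| = 6.
Compute A + A by enumerating all 36 pairs.
A + A = {-12, -9, -7, -6, -5, -4, -2, 0, 1, 2, 4, 6, 7, 8, 10, 12, 14, 20, 26}, so |A + A| = 19.
K = |A + A| / |A| = 19/6 (already in lowest terms) ≈ 3.1667.
Reference: AP of size 6 gives K = 11/6 ≈ 1.8333; a fully generic set of size 6 gives K ≈ 3.5000.

|A| = 6, |A + A| = 19, K = 19/6.


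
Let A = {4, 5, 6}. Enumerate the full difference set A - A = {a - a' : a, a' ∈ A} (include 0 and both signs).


A - A = {a - a' : a, a' ∈ A}.
Compute a - a' for each ordered pair (a, a'):
a = 4: 4-4=0, 4-5=-1, 4-6=-2
a = 5: 5-4=1, 5-5=0, 5-6=-1
a = 6: 6-4=2, 6-5=1, 6-6=0
Collecting distinct values (and noting 0 appears from a-a):
A - A = {-2, -1, 0, 1, 2}
|A - A| = 5

A - A = {-2, -1, 0, 1, 2}


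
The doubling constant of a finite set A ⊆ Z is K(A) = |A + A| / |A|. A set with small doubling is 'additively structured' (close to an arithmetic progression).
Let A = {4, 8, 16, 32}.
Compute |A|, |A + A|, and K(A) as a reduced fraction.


|A| = 4.
Compute A + A by enumerating all 16 pairs.
A + A = {8, 12, 16, 20, 24, 32, 36, 40, 48, 64}, so |A + A| = 10.
K = |A + A| / |A| = 10/4 = 5/2 ≈ 2.5000.
Reference: AP of size 4 gives K = 7/4 ≈ 1.7500; a fully generic set of size 4 gives K ≈ 2.5000.

|A| = 4, |A + A| = 10, K = 10/4 = 5/2.


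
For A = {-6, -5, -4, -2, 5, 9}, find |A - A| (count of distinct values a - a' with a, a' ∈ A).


A - A = {a - a' : a, a' ∈ A}; |A| = 6.
Bounds: 2|A|-1 ≤ |A - A| ≤ |A|² - |A| + 1, i.e. 11 ≤ |A - A| ≤ 31.
Note: 0 ∈ A - A always (from a - a). The set is symmetric: if d ∈ A - A then -d ∈ A - A.
Enumerate nonzero differences d = a - a' with a > a' (then include -d):
Positive differences: {1, 2, 3, 4, 7, 9, 10, 11, 13, 14, 15}
Full difference set: {0} ∪ (positive diffs) ∪ (negative diffs).
|A - A| = 1 + 2·11 = 23 (matches direct enumeration: 23).

|A - A| = 23


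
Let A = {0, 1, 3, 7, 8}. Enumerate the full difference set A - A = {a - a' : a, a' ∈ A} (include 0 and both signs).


A - A = {a - a' : a, a' ∈ A}.
Compute a - a' for each ordered pair (a, a'):
a = 0: 0-0=0, 0-1=-1, 0-3=-3, 0-7=-7, 0-8=-8
a = 1: 1-0=1, 1-1=0, 1-3=-2, 1-7=-6, 1-8=-7
a = 3: 3-0=3, 3-1=2, 3-3=0, 3-7=-4, 3-8=-5
a = 7: 7-0=7, 7-1=6, 7-3=4, 7-7=0, 7-8=-1
a = 8: 8-0=8, 8-1=7, 8-3=5, 8-7=1, 8-8=0
Collecting distinct values (and noting 0 appears from a-a):
A - A = {-8, -7, -6, -5, -4, -3, -2, -1, 0, 1, 2, 3, 4, 5, 6, 7, 8}
|A - A| = 17

A - A = {-8, -7, -6, -5, -4, -3, -2, -1, 0, 1, 2, 3, 4, 5, 6, 7, 8}


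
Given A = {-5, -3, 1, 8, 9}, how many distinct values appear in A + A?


A + A = {a + a' : a, a' ∈ A}; |A| = 5.
General bounds: 2|A| - 1 ≤ |A + A| ≤ |A|(|A|+1)/2, i.e. 9 ≤ |A + A| ≤ 15.
Lower bound 2|A|-1 is attained iff A is an arithmetic progression.
Enumerate sums a + a' for a ≤ a' (symmetric, so this suffices):
a = -5: -5+-5=-10, -5+-3=-8, -5+1=-4, -5+8=3, -5+9=4
a = -3: -3+-3=-6, -3+1=-2, -3+8=5, -3+9=6
a = 1: 1+1=2, 1+8=9, 1+9=10
a = 8: 8+8=16, 8+9=17
a = 9: 9+9=18
Distinct sums: {-10, -8, -6, -4, -2, 2, 3, 4, 5, 6, 9, 10, 16, 17, 18}
|A + A| = 15

|A + A| = 15


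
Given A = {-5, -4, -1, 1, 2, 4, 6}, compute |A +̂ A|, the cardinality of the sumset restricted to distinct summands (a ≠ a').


Restricted sumset: A +̂ A = {a + a' : a ∈ A, a' ∈ A, a ≠ a'}.
Equivalently, take A + A and drop any sum 2a that is achievable ONLY as a + a for a ∈ A (i.e. sums representable only with equal summands).
Enumerate pairs (a, a') with a < a' (symmetric, so each unordered pair gives one sum; this covers all a ≠ a'):
  -5 + -4 = -9
  -5 + -1 = -6
  -5 + 1 = -4
  -5 + 2 = -3
  -5 + 4 = -1
  -5 + 6 = 1
  -4 + -1 = -5
  -4 + 1 = -3
  -4 + 2 = -2
  -4 + 4 = 0
  -4 + 6 = 2
  -1 + 1 = 0
  -1 + 2 = 1
  -1 + 4 = 3
  -1 + 6 = 5
  1 + 2 = 3
  1 + 4 = 5
  1 + 6 = 7
  2 + 4 = 6
  2 + 6 = 8
  4 + 6 = 10
Collected distinct sums: {-9, -6, -5, -4, -3, -2, -1, 0, 1, 2, 3, 5, 6, 7, 8, 10}
|A +̂ A| = 16
(Reference bound: |A +̂ A| ≥ 2|A| - 3 for |A| ≥ 2, with |A| = 7 giving ≥ 11.)

|A +̂ A| = 16


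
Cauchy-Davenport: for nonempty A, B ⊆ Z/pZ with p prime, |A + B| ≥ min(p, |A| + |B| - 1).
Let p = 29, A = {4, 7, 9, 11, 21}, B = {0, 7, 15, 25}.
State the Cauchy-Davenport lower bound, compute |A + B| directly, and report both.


Cauchy-Davenport: |A + B| ≥ min(p, |A| + |B| - 1) for A, B nonempty in Z/pZ.
|A| = 5, |B| = 4, p = 29.
CD lower bound = min(29, 5 + 4 - 1) = min(29, 8) = 8.
Compute A + B mod 29 directly:
a = 4: 4+0=4, 4+7=11, 4+15=19, 4+25=0
a = 7: 7+0=7, 7+7=14, 7+15=22, 7+25=3
a = 9: 9+0=9, 9+7=16, 9+15=24, 9+25=5
a = 11: 11+0=11, 11+7=18, 11+15=26, 11+25=7
a = 21: 21+0=21, 21+7=28, 21+15=7, 21+25=17
A + B = {0, 3, 4, 5, 7, 9, 11, 14, 16, 17, 18, 19, 21, 22, 24, 26, 28}, so |A + B| = 17.
Verify: 17 ≥ 8? Yes ✓.

CD lower bound = 8, actual |A + B| = 17.


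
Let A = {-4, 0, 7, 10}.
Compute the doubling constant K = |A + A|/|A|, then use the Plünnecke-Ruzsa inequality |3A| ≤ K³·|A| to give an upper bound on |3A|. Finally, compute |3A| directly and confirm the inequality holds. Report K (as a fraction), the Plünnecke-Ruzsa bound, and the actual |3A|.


|A| = 4.
Step 1: Compute A + A by enumerating all 16 pairs.
A + A = {-8, -4, 0, 3, 6, 7, 10, 14, 17, 20}, so |A + A| = 10.
Step 2: Doubling constant K = |A + A|/|A| = 10/4 = 10/4 ≈ 2.5000.
Step 3: Plünnecke-Ruzsa gives |3A| ≤ K³·|A| = (2.5000)³ · 4 ≈ 62.5000.
Step 4: Compute 3A = A + A + A directly by enumerating all triples (a,b,c) ∈ A³; |3A| = 19.
Step 5: Check 19 ≤ 62.5000? Yes ✓.

K = 10/4, Plünnecke-Ruzsa bound K³|A| ≈ 62.5000, |3A| = 19, inequality holds.


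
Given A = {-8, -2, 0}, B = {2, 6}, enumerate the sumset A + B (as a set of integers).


A + B = {a + b : a ∈ A, b ∈ B}.
Enumerate all |A|·|B| = 3·2 = 6 pairs (a, b) and collect distinct sums.
a = -8: -8+2=-6, -8+6=-2
a = -2: -2+2=0, -2+6=4
a = 0: 0+2=2, 0+6=6
Collecting distinct sums: A + B = {-6, -2, 0, 2, 4, 6}
|A + B| = 6

A + B = {-6, -2, 0, 2, 4, 6}


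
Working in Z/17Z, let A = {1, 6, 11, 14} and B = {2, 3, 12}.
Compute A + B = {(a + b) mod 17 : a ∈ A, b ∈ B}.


Work in Z/17Z: reduce every sum a + b modulo 17.
Enumerate all 12 pairs:
a = 1: 1+2=3, 1+3=4, 1+12=13
a = 6: 6+2=8, 6+3=9, 6+12=1
a = 11: 11+2=13, 11+3=14, 11+12=6
a = 14: 14+2=16, 14+3=0, 14+12=9
Distinct residues collected: {0, 1, 3, 4, 6, 8, 9, 13, 14, 16}
|A + B| = 10 (out of 17 total residues).

A + B = {0, 1, 3, 4, 6, 8, 9, 13, 14, 16}


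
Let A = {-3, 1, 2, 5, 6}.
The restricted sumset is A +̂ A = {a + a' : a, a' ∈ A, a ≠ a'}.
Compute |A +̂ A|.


Restricted sumset: A +̂ A = {a + a' : a ∈ A, a' ∈ A, a ≠ a'}.
Equivalently, take A + A and drop any sum 2a that is achievable ONLY as a + a for a ∈ A (i.e. sums representable only with equal summands).
Enumerate pairs (a, a') with a < a' (symmetric, so each unordered pair gives one sum; this covers all a ≠ a'):
  -3 + 1 = -2
  -3 + 2 = -1
  -3 + 5 = 2
  -3 + 6 = 3
  1 + 2 = 3
  1 + 5 = 6
  1 + 6 = 7
  2 + 5 = 7
  2 + 6 = 8
  5 + 6 = 11
Collected distinct sums: {-2, -1, 2, 3, 6, 7, 8, 11}
|A +̂ A| = 8
(Reference bound: |A +̂ A| ≥ 2|A| - 3 for |A| ≥ 2, with |A| = 5 giving ≥ 7.)

|A +̂ A| = 8


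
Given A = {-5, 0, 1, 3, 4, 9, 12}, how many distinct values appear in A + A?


A + A = {a + a' : a, a' ∈ A}; |A| = 7.
General bounds: 2|A| - 1 ≤ |A + A| ≤ |A|(|A|+1)/2, i.e. 13 ≤ |A + A| ≤ 28.
Lower bound 2|A|-1 is attained iff A is an arithmetic progression.
Enumerate sums a + a' for a ≤ a' (symmetric, so this suffices):
a = -5: -5+-5=-10, -5+0=-5, -5+1=-4, -5+3=-2, -5+4=-1, -5+9=4, -5+12=7
a = 0: 0+0=0, 0+1=1, 0+3=3, 0+4=4, 0+9=9, 0+12=12
a = 1: 1+1=2, 1+3=4, 1+4=5, 1+9=10, 1+12=13
a = 3: 3+3=6, 3+4=7, 3+9=12, 3+12=15
a = 4: 4+4=8, 4+9=13, 4+12=16
a = 9: 9+9=18, 9+12=21
a = 12: 12+12=24
Distinct sums: {-10, -5, -4, -2, -1, 0, 1, 2, 3, 4, 5, 6, 7, 8, 9, 10, 12, 13, 15, 16, 18, 21, 24}
|A + A| = 23

|A + A| = 23


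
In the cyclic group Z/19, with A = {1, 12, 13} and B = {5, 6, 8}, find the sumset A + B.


Work in Z/19Z: reduce every sum a + b modulo 19.
Enumerate all 9 pairs:
a = 1: 1+5=6, 1+6=7, 1+8=9
a = 12: 12+5=17, 12+6=18, 12+8=1
a = 13: 13+5=18, 13+6=0, 13+8=2
Distinct residues collected: {0, 1, 2, 6, 7, 9, 17, 18}
|A + B| = 8 (out of 19 total residues).

A + B = {0, 1, 2, 6, 7, 9, 17, 18}


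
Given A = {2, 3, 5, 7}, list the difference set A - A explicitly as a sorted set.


A - A = {a - a' : a, a' ∈ A}.
Compute a - a' for each ordered pair (a, a'):
a = 2: 2-2=0, 2-3=-1, 2-5=-3, 2-7=-5
a = 3: 3-2=1, 3-3=0, 3-5=-2, 3-7=-4
a = 5: 5-2=3, 5-3=2, 5-5=0, 5-7=-2
a = 7: 7-2=5, 7-3=4, 7-5=2, 7-7=0
Collecting distinct values (and noting 0 appears from a-a):
A - A = {-5, -4, -3, -2, -1, 0, 1, 2, 3, 4, 5}
|A - A| = 11

A - A = {-5, -4, -3, -2, -1, 0, 1, 2, 3, 4, 5}


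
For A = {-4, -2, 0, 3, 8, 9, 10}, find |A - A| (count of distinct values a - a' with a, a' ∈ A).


A - A = {a - a' : a, a' ∈ A}; |A| = 7.
Bounds: 2|A|-1 ≤ |A - A| ≤ |A|² - |A| + 1, i.e. 13 ≤ |A - A| ≤ 43.
Note: 0 ∈ A - A always (from a - a). The set is symmetric: if d ∈ A - A then -d ∈ A - A.
Enumerate nonzero differences d = a - a' with a > a' (then include -d):
Positive differences: {1, 2, 3, 4, 5, 6, 7, 8, 9, 10, 11, 12, 13, 14}
Full difference set: {0} ∪ (positive diffs) ∪ (negative diffs).
|A - A| = 1 + 2·14 = 29 (matches direct enumeration: 29).

|A - A| = 29


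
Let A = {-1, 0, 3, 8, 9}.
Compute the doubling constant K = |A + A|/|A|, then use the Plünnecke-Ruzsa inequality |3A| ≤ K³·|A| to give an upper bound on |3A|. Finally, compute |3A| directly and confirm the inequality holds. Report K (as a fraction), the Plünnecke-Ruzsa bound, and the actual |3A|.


|A| = 5.
Step 1: Compute A + A by enumerating all 25 pairs.
A + A = {-2, -1, 0, 2, 3, 6, 7, 8, 9, 11, 12, 16, 17, 18}, so |A + A| = 14.
Step 2: Doubling constant K = |A + A|/|A| = 14/5 = 14/5 ≈ 2.8000.
Step 3: Plünnecke-Ruzsa gives |3A| ≤ K³·|A| = (2.8000)³ · 5 ≈ 109.7600.
Step 4: Compute 3A = A + A + A directly by enumerating all triples (a,b,c) ∈ A³; |3A| = 27.
Step 5: Check 27 ≤ 109.7600? Yes ✓.

K = 14/5, Plünnecke-Ruzsa bound K³|A| ≈ 109.7600, |3A| = 27, inequality holds.


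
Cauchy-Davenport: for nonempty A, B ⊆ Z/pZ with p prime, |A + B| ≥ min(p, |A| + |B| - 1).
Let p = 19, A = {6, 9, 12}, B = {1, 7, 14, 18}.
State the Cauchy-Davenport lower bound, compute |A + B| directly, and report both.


Cauchy-Davenport: |A + B| ≥ min(p, |A| + |B| - 1) for A, B nonempty in Z/pZ.
|A| = 3, |B| = 4, p = 19.
CD lower bound = min(19, 3 + 4 - 1) = min(19, 6) = 6.
Compute A + B mod 19 directly:
a = 6: 6+1=7, 6+7=13, 6+14=1, 6+18=5
a = 9: 9+1=10, 9+7=16, 9+14=4, 9+18=8
a = 12: 12+1=13, 12+7=0, 12+14=7, 12+18=11
A + B = {0, 1, 4, 5, 7, 8, 10, 11, 13, 16}, so |A + B| = 10.
Verify: 10 ≥ 6? Yes ✓.

CD lower bound = 6, actual |A + B| = 10.


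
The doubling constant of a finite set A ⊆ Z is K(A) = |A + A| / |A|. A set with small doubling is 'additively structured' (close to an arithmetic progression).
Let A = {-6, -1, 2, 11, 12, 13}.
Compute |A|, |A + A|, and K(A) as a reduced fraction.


|A| = 6.
Compute A + A by enumerating all 36 pairs.
A + A = {-12, -7, -4, -2, 1, 4, 5, 6, 7, 10, 11, 12, 13, 14, 15, 22, 23, 24, 25, 26}, so |A + A| = 20.
K = |A + A| / |A| = 20/6 = 10/3 ≈ 3.3333.
Reference: AP of size 6 gives K = 11/6 ≈ 1.8333; a fully generic set of size 6 gives K ≈ 3.5000.

|A| = 6, |A + A| = 20, K = 20/6 = 10/3.


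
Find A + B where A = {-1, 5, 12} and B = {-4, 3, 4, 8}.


A + B = {a + b : a ∈ A, b ∈ B}.
Enumerate all |A|·|B| = 3·4 = 12 pairs (a, b) and collect distinct sums.
a = -1: -1+-4=-5, -1+3=2, -1+4=3, -1+8=7
a = 5: 5+-4=1, 5+3=8, 5+4=9, 5+8=13
a = 12: 12+-4=8, 12+3=15, 12+4=16, 12+8=20
Collecting distinct sums: A + B = {-5, 1, 2, 3, 7, 8, 9, 13, 15, 16, 20}
|A + B| = 11

A + B = {-5, 1, 2, 3, 7, 8, 9, 13, 15, 16, 20}


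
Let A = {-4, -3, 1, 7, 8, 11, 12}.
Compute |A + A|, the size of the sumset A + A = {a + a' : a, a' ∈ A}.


A + A = {a + a' : a, a' ∈ A}; |A| = 7.
General bounds: 2|A| - 1 ≤ |A + A| ≤ |A|(|A|+1)/2, i.e. 13 ≤ |A + A| ≤ 28.
Lower bound 2|A|-1 is attained iff A is an arithmetic progression.
Enumerate sums a + a' for a ≤ a' (symmetric, so this suffices):
a = -4: -4+-4=-8, -4+-3=-7, -4+1=-3, -4+7=3, -4+8=4, -4+11=7, -4+12=8
a = -3: -3+-3=-6, -3+1=-2, -3+7=4, -3+8=5, -3+11=8, -3+12=9
a = 1: 1+1=2, 1+7=8, 1+8=9, 1+11=12, 1+12=13
a = 7: 7+7=14, 7+8=15, 7+11=18, 7+12=19
a = 8: 8+8=16, 8+11=19, 8+12=20
a = 11: 11+11=22, 11+12=23
a = 12: 12+12=24
Distinct sums: {-8, -7, -6, -3, -2, 2, 3, 4, 5, 7, 8, 9, 12, 13, 14, 15, 16, 18, 19, 20, 22, 23, 24}
|A + A| = 23

|A + A| = 23


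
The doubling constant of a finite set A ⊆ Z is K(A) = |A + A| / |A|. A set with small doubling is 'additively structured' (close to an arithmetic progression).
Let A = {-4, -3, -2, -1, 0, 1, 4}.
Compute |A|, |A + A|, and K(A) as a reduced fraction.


|A| = 7.
Compute A + A by enumerating all 49 pairs.
A + A = {-8, -7, -6, -5, -4, -3, -2, -1, 0, 1, 2, 3, 4, 5, 8}, so |A + A| = 15.
K = |A + A| / |A| = 15/7 (already in lowest terms) ≈ 2.1429.
Reference: AP of size 7 gives K = 13/7 ≈ 1.8571; a fully generic set of size 7 gives K ≈ 4.0000.

|A| = 7, |A + A| = 15, K = 15/7.


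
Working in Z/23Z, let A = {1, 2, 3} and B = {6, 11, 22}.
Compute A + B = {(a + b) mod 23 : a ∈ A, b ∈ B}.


Work in Z/23Z: reduce every sum a + b modulo 23.
Enumerate all 9 pairs:
a = 1: 1+6=7, 1+11=12, 1+22=0
a = 2: 2+6=8, 2+11=13, 2+22=1
a = 3: 3+6=9, 3+11=14, 3+22=2
Distinct residues collected: {0, 1, 2, 7, 8, 9, 12, 13, 14}
|A + B| = 9 (out of 23 total residues).

A + B = {0, 1, 2, 7, 8, 9, 12, 13, 14}


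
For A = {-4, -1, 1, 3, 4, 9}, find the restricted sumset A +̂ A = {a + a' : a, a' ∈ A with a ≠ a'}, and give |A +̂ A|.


Restricted sumset: A +̂ A = {a + a' : a ∈ A, a' ∈ A, a ≠ a'}.
Equivalently, take A + A and drop any sum 2a that is achievable ONLY as a + a for a ∈ A (i.e. sums representable only with equal summands).
Enumerate pairs (a, a') with a < a' (symmetric, so each unordered pair gives one sum; this covers all a ≠ a'):
  -4 + -1 = -5
  -4 + 1 = -3
  -4 + 3 = -1
  -4 + 4 = 0
  -4 + 9 = 5
  -1 + 1 = 0
  -1 + 3 = 2
  -1 + 4 = 3
  -1 + 9 = 8
  1 + 3 = 4
  1 + 4 = 5
  1 + 9 = 10
  3 + 4 = 7
  3 + 9 = 12
  4 + 9 = 13
Collected distinct sums: {-5, -3, -1, 0, 2, 3, 4, 5, 7, 8, 10, 12, 13}
|A +̂ A| = 13
(Reference bound: |A +̂ A| ≥ 2|A| - 3 for |A| ≥ 2, with |A| = 6 giving ≥ 9.)

|A +̂ A| = 13


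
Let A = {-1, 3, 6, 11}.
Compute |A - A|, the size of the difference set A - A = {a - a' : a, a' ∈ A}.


A - A = {a - a' : a, a' ∈ A}; |A| = 4.
Bounds: 2|A|-1 ≤ |A - A| ≤ |A|² - |A| + 1, i.e. 7 ≤ |A - A| ≤ 13.
Note: 0 ∈ A - A always (from a - a). The set is symmetric: if d ∈ A - A then -d ∈ A - A.
Enumerate nonzero differences d = a - a' with a > a' (then include -d):
Positive differences: {3, 4, 5, 7, 8, 12}
Full difference set: {0} ∪ (positive diffs) ∪ (negative diffs).
|A - A| = 1 + 2·6 = 13 (matches direct enumeration: 13).

|A - A| = 13


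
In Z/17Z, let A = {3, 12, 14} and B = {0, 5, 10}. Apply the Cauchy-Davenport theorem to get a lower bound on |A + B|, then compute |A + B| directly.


Cauchy-Davenport: |A + B| ≥ min(p, |A| + |B| - 1) for A, B nonempty in Z/pZ.
|A| = 3, |B| = 3, p = 17.
CD lower bound = min(17, 3 + 3 - 1) = min(17, 5) = 5.
Compute A + B mod 17 directly:
a = 3: 3+0=3, 3+5=8, 3+10=13
a = 12: 12+0=12, 12+5=0, 12+10=5
a = 14: 14+0=14, 14+5=2, 14+10=7
A + B = {0, 2, 3, 5, 7, 8, 12, 13, 14}, so |A + B| = 9.
Verify: 9 ≥ 5? Yes ✓.

CD lower bound = 5, actual |A + B| = 9.


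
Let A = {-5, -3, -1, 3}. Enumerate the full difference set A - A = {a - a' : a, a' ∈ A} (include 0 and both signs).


A - A = {a - a' : a, a' ∈ A}.
Compute a - a' for each ordered pair (a, a'):
a = -5: -5--5=0, -5--3=-2, -5--1=-4, -5-3=-8
a = -3: -3--5=2, -3--3=0, -3--1=-2, -3-3=-6
a = -1: -1--5=4, -1--3=2, -1--1=0, -1-3=-4
a = 3: 3--5=8, 3--3=6, 3--1=4, 3-3=0
Collecting distinct values (and noting 0 appears from a-a):
A - A = {-8, -6, -4, -2, 0, 2, 4, 6, 8}
|A - A| = 9

A - A = {-8, -6, -4, -2, 0, 2, 4, 6, 8}


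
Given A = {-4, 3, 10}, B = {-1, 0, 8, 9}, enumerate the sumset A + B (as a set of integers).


A + B = {a + b : a ∈ A, b ∈ B}.
Enumerate all |A|·|B| = 3·4 = 12 pairs (a, b) and collect distinct sums.
a = -4: -4+-1=-5, -4+0=-4, -4+8=4, -4+9=5
a = 3: 3+-1=2, 3+0=3, 3+8=11, 3+9=12
a = 10: 10+-1=9, 10+0=10, 10+8=18, 10+9=19
Collecting distinct sums: A + B = {-5, -4, 2, 3, 4, 5, 9, 10, 11, 12, 18, 19}
|A + B| = 12

A + B = {-5, -4, 2, 3, 4, 5, 9, 10, 11, 12, 18, 19}


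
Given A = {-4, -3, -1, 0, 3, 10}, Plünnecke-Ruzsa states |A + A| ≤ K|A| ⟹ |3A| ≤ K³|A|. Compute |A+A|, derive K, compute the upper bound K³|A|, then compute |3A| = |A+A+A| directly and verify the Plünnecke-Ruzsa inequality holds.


|A| = 6.
Step 1: Compute A + A by enumerating all 36 pairs.
A + A = {-8, -7, -6, -5, -4, -3, -2, -1, 0, 2, 3, 6, 7, 9, 10, 13, 20}, so |A + A| = 17.
Step 2: Doubling constant K = |A + A|/|A| = 17/6 = 17/6 ≈ 2.8333.
Step 3: Plünnecke-Ruzsa gives |3A| ≤ K³·|A| = (2.8333)³ · 6 ≈ 136.4722.
Step 4: Compute 3A = A + A + A directly by enumerating all triples (a,b,c) ∈ A³; |3A| = 31.
Step 5: Check 31 ≤ 136.4722? Yes ✓.

K = 17/6, Plünnecke-Ruzsa bound K³|A| ≈ 136.4722, |3A| = 31, inequality holds.


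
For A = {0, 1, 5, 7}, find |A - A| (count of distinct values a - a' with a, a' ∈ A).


A - A = {a - a' : a, a' ∈ A}; |A| = 4.
Bounds: 2|A|-1 ≤ |A - A| ≤ |A|² - |A| + 1, i.e. 7 ≤ |A - A| ≤ 13.
Note: 0 ∈ A - A always (from a - a). The set is symmetric: if d ∈ A - A then -d ∈ A - A.
Enumerate nonzero differences d = a - a' with a > a' (then include -d):
Positive differences: {1, 2, 4, 5, 6, 7}
Full difference set: {0} ∪ (positive diffs) ∪ (negative diffs).
|A - A| = 1 + 2·6 = 13 (matches direct enumeration: 13).

|A - A| = 13


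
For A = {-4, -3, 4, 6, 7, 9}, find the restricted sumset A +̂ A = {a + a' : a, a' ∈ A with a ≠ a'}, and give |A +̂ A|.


Restricted sumset: A +̂ A = {a + a' : a ∈ A, a' ∈ A, a ≠ a'}.
Equivalently, take A + A and drop any sum 2a that is achievable ONLY as a + a for a ∈ A (i.e. sums representable only with equal summands).
Enumerate pairs (a, a') with a < a' (symmetric, so each unordered pair gives one sum; this covers all a ≠ a'):
  -4 + -3 = -7
  -4 + 4 = 0
  -4 + 6 = 2
  -4 + 7 = 3
  -4 + 9 = 5
  -3 + 4 = 1
  -3 + 6 = 3
  -3 + 7 = 4
  -3 + 9 = 6
  4 + 6 = 10
  4 + 7 = 11
  4 + 9 = 13
  6 + 7 = 13
  6 + 9 = 15
  7 + 9 = 16
Collected distinct sums: {-7, 0, 1, 2, 3, 4, 5, 6, 10, 11, 13, 15, 16}
|A +̂ A| = 13
(Reference bound: |A +̂ A| ≥ 2|A| - 3 for |A| ≥ 2, with |A| = 6 giving ≥ 9.)

|A +̂ A| = 13


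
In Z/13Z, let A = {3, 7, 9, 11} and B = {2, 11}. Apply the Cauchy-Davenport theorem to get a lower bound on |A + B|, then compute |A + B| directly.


Cauchy-Davenport: |A + B| ≥ min(p, |A| + |B| - 1) for A, B nonempty in Z/pZ.
|A| = 4, |B| = 2, p = 13.
CD lower bound = min(13, 4 + 2 - 1) = min(13, 5) = 5.
Compute A + B mod 13 directly:
a = 3: 3+2=5, 3+11=1
a = 7: 7+2=9, 7+11=5
a = 9: 9+2=11, 9+11=7
a = 11: 11+2=0, 11+11=9
A + B = {0, 1, 5, 7, 9, 11}, so |A + B| = 6.
Verify: 6 ≥ 5? Yes ✓.

CD lower bound = 5, actual |A + B| = 6.


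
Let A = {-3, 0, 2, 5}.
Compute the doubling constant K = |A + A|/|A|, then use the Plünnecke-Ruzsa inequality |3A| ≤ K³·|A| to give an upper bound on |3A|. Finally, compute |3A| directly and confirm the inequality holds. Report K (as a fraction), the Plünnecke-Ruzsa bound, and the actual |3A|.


|A| = 4.
Step 1: Compute A + A by enumerating all 16 pairs.
A + A = {-6, -3, -1, 0, 2, 4, 5, 7, 10}, so |A + A| = 9.
Step 2: Doubling constant K = |A + A|/|A| = 9/4 = 9/4 ≈ 2.2500.
Step 3: Plünnecke-Ruzsa gives |3A| ≤ K³·|A| = (2.2500)³ · 4 ≈ 45.5625.
Step 4: Compute 3A = A + A + A directly by enumerating all triples (a,b,c) ∈ A³; |3A| = 16.
Step 5: Check 16 ≤ 45.5625? Yes ✓.

K = 9/4, Plünnecke-Ruzsa bound K³|A| ≈ 45.5625, |3A| = 16, inequality holds.


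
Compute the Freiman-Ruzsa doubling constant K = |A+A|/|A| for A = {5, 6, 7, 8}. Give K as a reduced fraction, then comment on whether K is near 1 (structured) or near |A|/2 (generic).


|A| = 4.
Compute A + A by enumerating all 16 pairs.
A + A = {10, 11, 12, 13, 14, 15, 16}, so |A + A| = 7.
K = |A + A| / |A| = 7/4 (already in lowest terms) ≈ 1.7500.
Reference: AP of size 4 gives K = 7/4 ≈ 1.7500; a fully generic set of size 4 gives K ≈ 2.5000.

|A| = 4, |A + A| = 7, K = 7/4.


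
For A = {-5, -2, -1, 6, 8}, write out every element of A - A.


A - A = {a - a' : a, a' ∈ A}.
Compute a - a' for each ordered pair (a, a'):
a = -5: -5--5=0, -5--2=-3, -5--1=-4, -5-6=-11, -5-8=-13
a = -2: -2--5=3, -2--2=0, -2--1=-1, -2-6=-8, -2-8=-10
a = -1: -1--5=4, -1--2=1, -1--1=0, -1-6=-7, -1-8=-9
a = 6: 6--5=11, 6--2=8, 6--1=7, 6-6=0, 6-8=-2
a = 8: 8--5=13, 8--2=10, 8--1=9, 8-6=2, 8-8=0
Collecting distinct values (and noting 0 appears from a-a):
A - A = {-13, -11, -10, -9, -8, -7, -4, -3, -2, -1, 0, 1, 2, 3, 4, 7, 8, 9, 10, 11, 13}
|A - A| = 21

A - A = {-13, -11, -10, -9, -8, -7, -4, -3, -2, -1, 0, 1, 2, 3, 4, 7, 8, 9, 10, 11, 13}


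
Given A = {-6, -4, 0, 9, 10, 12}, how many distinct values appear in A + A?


A + A = {a + a' : a, a' ∈ A}; |A| = 6.
General bounds: 2|A| - 1 ≤ |A + A| ≤ |A|(|A|+1)/2, i.e. 11 ≤ |A + A| ≤ 21.
Lower bound 2|A|-1 is attained iff A is an arithmetic progression.
Enumerate sums a + a' for a ≤ a' (symmetric, so this suffices):
a = -6: -6+-6=-12, -6+-4=-10, -6+0=-6, -6+9=3, -6+10=4, -6+12=6
a = -4: -4+-4=-8, -4+0=-4, -4+9=5, -4+10=6, -4+12=8
a = 0: 0+0=0, 0+9=9, 0+10=10, 0+12=12
a = 9: 9+9=18, 9+10=19, 9+12=21
a = 10: 10+10=20, 10+12=22
a = 12: 12+12=24
Distinct sums: {-12, -10, -8, -6, -4, 0, 3, 4, 5, 6, 8, 9, 10, 12, 18, 19, 20, 21, 22, 24}
|A + A| = 20

|A + A| = 20


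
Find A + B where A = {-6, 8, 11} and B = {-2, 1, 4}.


A + B = {a + b : a ∈ A, b ∈ B}.
Enumerate all |A|·|B| = 3·3 = 9 pairs (a, b) and collect distinct sums.
a = -6: -6+-2=-8, -6+1=-5, -6+4=-2
a = 8: 8+-2=6, 8+1=9, 8+4=12
a = 11: 11+-2=9, 11+1=12, 11+4=15
Collecting distinct sums: A + B = {-8, -5, -2, 6, 9, 12, 15}
|A + B| = 7

A + B = {-8, -5, -2, 6, 9, 12, 15}


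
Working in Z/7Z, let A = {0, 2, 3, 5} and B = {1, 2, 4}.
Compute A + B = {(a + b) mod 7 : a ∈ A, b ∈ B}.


Work in Z/7Z: reduce every sum a + b modulo 7.
Enumerate all 12 pairs:
a = 0: 0+1=1, 0+2=2, 0+4=4
a = 2: 2+1=3, 2+2=4, 2+4=6
a = 3: 3+1=4, 3+2=5, 3+4=0
a = 5: 5+1=6, 5+2=0, 5+4=2
Distinct residues collected: {0, 1, 2, 3, 4, 5, 6}
|A + B| = 7 (out of 7 total residues).

A + B = {0, 1, 2, 3, 4, 5, 6}


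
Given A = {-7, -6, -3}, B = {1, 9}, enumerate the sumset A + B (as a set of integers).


A + B = {a + b : a ∈ A, b ∈ B}.
Enumerate all |A|·|B| = 3·2 = 6 pairs (a, b) and collect distinct sums.
a = -7: -7+1=-6, -7+9=2
a = -6: -6+1=-5, -6+9=3
a = -3: -3+1=-2, -3+9=6
Collecting distinct sums: A + B = {-6, -5, -2, 2, 3, 6}
|A + B| = 6

A + B = {-6, -5, -2, 2, 3, 6}


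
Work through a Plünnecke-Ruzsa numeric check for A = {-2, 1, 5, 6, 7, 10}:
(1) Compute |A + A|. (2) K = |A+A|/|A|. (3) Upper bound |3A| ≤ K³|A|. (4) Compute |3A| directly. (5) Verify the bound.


|A| = 6.
Step 1: Compute A + A by enumerating all 36 pairs.
A + A = {-4, -1, 2, 3, 4, 5, 6, 7, 8, 10, 11, 12, 13, 14, 15, 16, 17, 20}, so |A + A| = 18.
Step 2: Doubling constant K = |A + A|/|A| = 18/6 = 18/6 ≈ 3.0000.
Step 3: Plünnecke-Ruzsa gives |3A| ≤ K³·|A| = (3.0000)³ · 6 ≈ 162.0000.
Step 4: Compute 3A = A + A + A directly by enumerating all triples (a,b,c) ∈ A³; |3A| = 31.
Step 5: Check 31 ≤ 162.0000? Yes ✓.

K = 18/6, Plünnecke-Ruzsa bound K³|A| ≈ 162.0000, |3A| = 31, inequality holds.


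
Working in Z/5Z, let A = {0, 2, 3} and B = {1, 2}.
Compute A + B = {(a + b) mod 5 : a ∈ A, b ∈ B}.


Work in Z/5Z: reduce every sum a + b modulo 5.
Enumerate all 6 pairs:
a = 0: 0+1=1, 0+2=2
a = 2: 2+1=3, 2+2=4
a = 3: 3+1=4, 3+2=0
Distinct residues collected: {0, 1, 2, 3, 4}
|A + B| = 5 (out of 5 total residues).

A + B = {0, 1, 2, 3, 4}


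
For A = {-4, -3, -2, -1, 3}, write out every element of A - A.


A - A = {a - a' : a, a' ∈ A}.
Compute a - a' for each ordered pair (a, a'):
a = -4: -4--4=0, -4--3=-1, -4--2=-2, -4--1=-3, -4-3=-7
a = -3: -3--4=1, -3--3=0, -3--2=-1, -3--1=-2, -3-3=-6
a = -2: -2--4=2, -2--3=1, -2--2=0, -2--1=-1, -2-3=-5
a = -1: -1--4=3, -1--3=2, -1--2=1, -1--1=0, -1-3=-4
a = 3: 3--4=7, 3--3=6, 3--2=5, 3--1=4, 3-3=0
Collecting distinct values (and noting 0 appears from a-a):
A - A = {-7, -6, -5, -4, -3, -2, -1, 0, 1, 2, 3, 4, 5, 6, 7}
|A - A| = 15

A - A = {-7, -6, -5, -4, -3, -2, -1, 0, 1, 2, 3, 4, 5, 6, 7}
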